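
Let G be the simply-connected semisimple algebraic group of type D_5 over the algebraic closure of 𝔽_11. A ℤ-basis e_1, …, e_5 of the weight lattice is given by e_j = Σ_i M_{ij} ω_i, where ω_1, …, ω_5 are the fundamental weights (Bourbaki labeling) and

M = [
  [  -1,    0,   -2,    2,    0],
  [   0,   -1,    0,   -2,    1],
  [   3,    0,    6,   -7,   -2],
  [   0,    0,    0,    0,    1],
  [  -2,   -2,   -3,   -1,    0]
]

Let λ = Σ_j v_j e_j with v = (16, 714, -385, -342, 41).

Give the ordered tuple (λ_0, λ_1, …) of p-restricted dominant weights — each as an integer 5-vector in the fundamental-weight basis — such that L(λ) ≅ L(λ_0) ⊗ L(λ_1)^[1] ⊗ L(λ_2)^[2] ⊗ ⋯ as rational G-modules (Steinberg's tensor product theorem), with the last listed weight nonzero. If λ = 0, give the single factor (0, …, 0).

((4, 0, 6, 8, 4), (6, 1, 4, 3, 3))

ω-coordinates c = M·v, v = (16, 714, -385, -342, 41):
  c_1 = (-1)·(16) + (0)·(714) + (-2)·(-385) + (2)·(-342) + (0)·(41) = 70
  c_2 = (0)·(16) + (-1)·(714) + (0)·(-385) + (-2)·(-342) + (1)·(41) = 11
  c_3 = (3)·(16) + (0)·(714) + (6)·(-385) + (-7)·(-342) + (-2)·(41) = 50
  c_4 = (0)·(16) + (0)·(714) + (0)·(-385) + (0)·(-342) + (1)·(41) = 41
  c_5 = (-2)·(16) + (-2)·(714) + (-3)·(-385) + (-1)·(-342) + (0)·(41) = 37
Expand coordinatewise in base 11:
  c_1 = 70 = 4·11^0 + 6·11^1
  c_2 = 11 = 0·11^0 + 1·11^1
  c_3 = 50 = 6·11^0 + 4·11^1
  c_4 = 41 = 8·11^0 + 3·11^1
  c_5 = 37 = 4·11^0 + 3·11^1
p-restricted factor λ_0 = (4, 0, 6, 8, 4)
p-restricted factor λ_1 = (6, 1, 4, 3, 3)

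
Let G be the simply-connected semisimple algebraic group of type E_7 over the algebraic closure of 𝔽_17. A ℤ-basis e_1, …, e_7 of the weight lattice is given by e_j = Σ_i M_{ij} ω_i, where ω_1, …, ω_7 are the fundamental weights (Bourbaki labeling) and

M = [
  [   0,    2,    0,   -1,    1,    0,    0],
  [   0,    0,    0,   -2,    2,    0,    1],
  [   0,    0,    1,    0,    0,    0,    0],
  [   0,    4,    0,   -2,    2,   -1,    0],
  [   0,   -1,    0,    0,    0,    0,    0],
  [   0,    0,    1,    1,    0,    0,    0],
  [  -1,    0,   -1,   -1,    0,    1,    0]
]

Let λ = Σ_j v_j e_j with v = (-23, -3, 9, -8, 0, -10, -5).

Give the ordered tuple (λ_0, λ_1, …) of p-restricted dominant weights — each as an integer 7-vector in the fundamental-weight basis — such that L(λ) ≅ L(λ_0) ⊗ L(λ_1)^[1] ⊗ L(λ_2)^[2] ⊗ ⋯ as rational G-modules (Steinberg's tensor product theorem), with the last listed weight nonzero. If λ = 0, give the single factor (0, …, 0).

Converting to the ω-basis (c_i = row i of M dotted with v = (-23, -3, 9, -8, 0, -10, -5)):
  c_1 = (0)·(-23) + (2)·(-3) + (0)·(9) + (-1)·(-8) + (1)·(0) + (0)·(-10) + (0)·(-5) = 2
  c_2 = (0)·(-23) + (0)·(-3) + (0)·(9) + (-2)·(-8) + (2)·(0) + (0)·(-10) + (1)·(-5) = 11
  c_3 = (0)·(-23) + (0)·(-3) + (1)·(9) + (0)·(-8) + (0)·(0) + (0)·(-10) + (0)·(-5) = 9
  c_4 = (0)·(-23) + (4)·(-3) + (0)·(9) + (-2)·(-8) + (2)·(0) + (-1)·(-10) + (0)·(-5) = 14
  c_5 = (0)·(-23) + (-1)·(-3) + (0)·(9) + (0)·(-8) + (0)·(0) + (0)·(-10) + (0)·(-5) = 3
  c_6 = (0)·(-23) + (0)·(-3) + (1)·(9) + (1)·(-8) + (0)·(0) + (0)·(-10) + (0)·(-5) = 1
  c_7 = (-1)·(-23) + (0)·(-3) + (-1)·(9) + (-1)·(-8) + (0)·(0) + (1)·(-10) + (0)·(-5) = 12
Expand coordinatewise in base 17:
  c_1 = 2 = 2·17^0
  c_2 = 11 = 11·17^0
  c_3 = 9 = 9·17^0
  c_4 = 14 = 14·17^0
  c_5 = 3 = 3·17^0
  c_6 = 1 = 1·17^0
  c_7 = 12 = 12·17^0
λ_0 = (2, 11, 9, 14, 3, 1, 12)

((2, 11, 9, 14, 3, 1, 12),)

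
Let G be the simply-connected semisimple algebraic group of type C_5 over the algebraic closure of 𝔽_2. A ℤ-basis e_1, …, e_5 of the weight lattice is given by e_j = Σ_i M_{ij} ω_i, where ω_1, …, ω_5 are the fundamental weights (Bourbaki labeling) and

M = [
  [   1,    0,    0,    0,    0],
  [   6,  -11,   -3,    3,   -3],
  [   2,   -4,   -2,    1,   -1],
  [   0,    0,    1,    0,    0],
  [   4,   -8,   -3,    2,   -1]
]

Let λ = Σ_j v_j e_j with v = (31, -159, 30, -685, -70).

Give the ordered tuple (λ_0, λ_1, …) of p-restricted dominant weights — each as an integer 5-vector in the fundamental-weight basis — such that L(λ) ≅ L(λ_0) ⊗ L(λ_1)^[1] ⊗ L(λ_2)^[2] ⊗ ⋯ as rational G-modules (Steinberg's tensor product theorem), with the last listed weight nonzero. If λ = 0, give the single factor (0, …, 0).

((1, 0, 1, 0, 0), (1, 0, 1, 1, 1), (1, 0, 1, 1, 1), (1, 0, 0, 1, 0), (1, 0, 1, 1, 0))

In the fundamental-weight basis, λ has coordinates c = M·v (v = (31, -159, 30, -685, -70)):
  c_1 = 1*31 + 0*-159 + 0*30 + 0*-685 + 0*-70 = 31
  c_2 = 6*31 + -11*-159 + -3*30 + 3*-685 + -3*-70 = 0
  c_3 = 2*31 + -4*-159 + -2*30 + 1*-685 + -1*-70 = 23
  c_4 = 0*31 + 0*-159 + 1*30 + 0*-685 + 0*-70 = 30
  c_5 = 4*31 + -8*-159 + -3*30 + 2*-685 + -1*-70 = 6
Base-2 expansion of each c_i:
  c_1 = 31 = 1·2^0 + 1·2^1 + 1·2^2 + 1·2^3 + 1·2^4
  c_2 = 0
  c_3 = 23 = 1·2^0 + 1·2^1 + 1·2^2 + 0·2^3 + 1·2^4
  c_4 = 30 = 0·2^0 + 1·2^1 + 1·2^2 + 1·2^3 + 1·2^4
  c_5 = 6 = 0·2^0 + 1·2^1 + 1·2^2
λ_0 = (1, 0, 1, 0, 0)
λ_1 = (1, 0, 1, 1, 1)
λ_2 = (1, 0, 1, 1, 1)
λ_3 = (1, 0, 0, 1, 0)
λ_4 = (1, 0, 1, 1, 0)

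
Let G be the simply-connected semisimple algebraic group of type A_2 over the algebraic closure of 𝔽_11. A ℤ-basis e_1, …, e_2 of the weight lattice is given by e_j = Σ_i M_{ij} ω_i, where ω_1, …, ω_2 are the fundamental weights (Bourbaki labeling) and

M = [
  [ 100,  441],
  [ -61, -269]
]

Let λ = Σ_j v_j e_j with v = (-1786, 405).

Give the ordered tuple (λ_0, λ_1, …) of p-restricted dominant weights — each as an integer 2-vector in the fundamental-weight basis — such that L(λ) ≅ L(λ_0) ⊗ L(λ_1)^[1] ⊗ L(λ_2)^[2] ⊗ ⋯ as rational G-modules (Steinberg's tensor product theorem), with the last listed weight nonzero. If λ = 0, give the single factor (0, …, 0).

((5, 1),)

Compute c_i = Σ_j M_{ij} v_j with v = (-1786, 405):
  c_1 = (100)·(-1786) + (441)·(405) = 5
  c_2 = (-61)·(-1786) + (-269)·(405) = 1
Writing each c_i in base p = 11:
  c_1 = 5 = 5·11^0
  c_2 = 1 = 1·11^0
Factor λ_0 = (5, 1)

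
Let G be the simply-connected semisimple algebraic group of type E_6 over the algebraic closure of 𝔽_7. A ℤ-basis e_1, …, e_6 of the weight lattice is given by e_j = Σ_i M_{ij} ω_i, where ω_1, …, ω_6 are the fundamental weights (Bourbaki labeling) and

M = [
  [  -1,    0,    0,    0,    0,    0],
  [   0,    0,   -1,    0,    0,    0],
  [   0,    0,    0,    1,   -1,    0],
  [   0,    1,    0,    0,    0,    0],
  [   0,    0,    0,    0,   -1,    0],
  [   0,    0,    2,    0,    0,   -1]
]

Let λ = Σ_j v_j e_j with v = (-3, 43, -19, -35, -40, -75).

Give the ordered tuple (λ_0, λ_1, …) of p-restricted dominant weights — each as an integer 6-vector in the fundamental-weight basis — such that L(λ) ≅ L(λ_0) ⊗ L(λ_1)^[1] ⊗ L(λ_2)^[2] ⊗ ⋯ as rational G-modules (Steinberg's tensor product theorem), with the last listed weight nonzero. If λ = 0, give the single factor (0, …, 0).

In the fundamental-weight basis, λ has coordinates c = M·v (v = (-3, 43, -19, -35, -40, -75)):
  c_1 = (-1)·(-3) + 0·43 + (0)·(-19) + (0)·(-35) + (0)·(-40) + (0)·(-75) = 3
  c_2 = (0)·(-3) + 0·43 + (-1)·(-19) + (0)·(-35) + (0)·(-40) + (0)·(-75) = 19
  c_3 = (0)·(-3) + 0·43 + (0)·(-19) + (1)·(-35) + (-1)·(-40) + (0)·(-75) = 5
  c_4 = (0)·(-3) + 1·43 + (0)·(-19) + (0)·(-35) + (0)·(-40) + (0)·(-75) = 43
  c_5 = (0)·(-3) + 0·43 + (0)·(-19) + (0)·(-35) + (-1)·(-40) + (0)·(-75) = 40
  c_6 = (0)·(-3) + 0·43 + (2)·(-19) + (0)·(-35) + (0)·(-40) + (-1)·(-75) = 37
Base-7 expansion of each c_i:
  c_1 = 3 = 3·7^0
  c_2 = 19 = 5·7^0 + 2·7^1
  c_3 = 5 = 5·7^0
  c_4 = 43 = 1·7^0 + 6·7^1
  c_5 = 40 = 5·7^0 + 5·7^1
  c_6 = 37 = 2·7^0 + 5·7^1
Factor λ_0 = (3, 5, 5, 1, 5, 2)
Factor λ_1 = (0, 2, 0, 6, 5, 5)

((3, 5, 5, 1, 5, 2), (0, 2, 0, 6, 5, 5))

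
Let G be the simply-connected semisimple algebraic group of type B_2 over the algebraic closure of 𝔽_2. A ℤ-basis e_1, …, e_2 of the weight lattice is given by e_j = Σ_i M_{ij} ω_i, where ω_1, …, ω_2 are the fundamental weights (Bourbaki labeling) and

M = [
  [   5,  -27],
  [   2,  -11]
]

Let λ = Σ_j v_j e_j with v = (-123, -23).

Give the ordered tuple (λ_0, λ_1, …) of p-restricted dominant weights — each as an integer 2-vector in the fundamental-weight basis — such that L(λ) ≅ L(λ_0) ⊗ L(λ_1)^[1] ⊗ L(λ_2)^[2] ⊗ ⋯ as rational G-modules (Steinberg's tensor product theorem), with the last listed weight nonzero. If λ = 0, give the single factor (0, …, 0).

ω-coordinates c = M·v, v = (-123, -23):
  c_1 = (5)·(-123) + (-27)·(-23) = 6
  c_2 = (2)·(-123) + (-11)·(-23) = 7
Base-2 expansion of each c_i:
  c_1 = 6 = 0·2^0 + 1·2^1 + 1·2^2
  c_2 = 7 = 1·2^0 + 1·2^1 + 1·2^2
Factor λ_0 = (0, 1)
Factor λ_1 = (1, 1)
Factor λ_2 = (1, 1)

((0, 1), (1, 1), (1, 1))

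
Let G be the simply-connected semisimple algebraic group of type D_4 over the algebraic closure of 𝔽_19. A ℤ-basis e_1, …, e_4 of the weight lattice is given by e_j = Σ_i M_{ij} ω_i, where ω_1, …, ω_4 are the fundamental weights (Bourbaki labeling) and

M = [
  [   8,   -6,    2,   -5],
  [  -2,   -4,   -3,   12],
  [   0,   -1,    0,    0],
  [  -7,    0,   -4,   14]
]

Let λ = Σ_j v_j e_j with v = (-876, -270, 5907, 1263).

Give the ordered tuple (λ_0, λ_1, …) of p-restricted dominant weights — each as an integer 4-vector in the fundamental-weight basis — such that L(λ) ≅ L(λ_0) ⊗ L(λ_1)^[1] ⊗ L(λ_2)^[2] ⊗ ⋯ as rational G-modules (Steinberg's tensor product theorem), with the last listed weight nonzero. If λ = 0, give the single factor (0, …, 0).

Converting to the ω-basis (c_i = row i of M dotted with v = (-876, -270, 5907, 1263)):
  c_1 = 8*-876 + -6*-270 + 2*5907 + -5*1263 = 111
  c_2 = -2*-876 + -4*-270 + -3*5907 + 12*1263 = 267
  c_3 = 0*-876 + -1*-270 + 0*5907 + 0*1263 = 270
  c_4 = -7*-876 + 0*-270 + -4*5907 + 14*1263 = 186
Expand coordinatewise in base 19:
  c_1 = 111 = 16·19^0 + 5·19^1
  c_2 = 267 = 1·19^0 + 14·19^1
  c_3 = 270 = 4·19^0 + 14·19^1
  c_4 = 186 = 15·19^0 + 9·19^1
λ_0 = (16, 1, 4, 15)
λ_1 = (5, 14, 14, 9)

((16, 1, 4, 15), (5, 14, 14, 9))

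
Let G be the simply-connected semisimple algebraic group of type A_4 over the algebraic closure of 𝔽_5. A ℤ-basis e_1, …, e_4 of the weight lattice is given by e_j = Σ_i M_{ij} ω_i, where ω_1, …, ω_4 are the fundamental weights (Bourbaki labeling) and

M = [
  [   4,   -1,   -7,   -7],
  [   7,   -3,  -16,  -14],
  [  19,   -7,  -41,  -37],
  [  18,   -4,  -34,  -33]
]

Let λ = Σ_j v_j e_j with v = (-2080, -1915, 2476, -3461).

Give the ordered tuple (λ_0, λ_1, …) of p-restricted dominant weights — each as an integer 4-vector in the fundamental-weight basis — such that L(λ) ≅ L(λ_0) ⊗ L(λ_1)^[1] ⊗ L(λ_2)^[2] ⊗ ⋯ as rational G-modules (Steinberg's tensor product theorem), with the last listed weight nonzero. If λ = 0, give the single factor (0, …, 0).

Converting to the ω-basis (c_i = row i of M dotted with v = (-2080, -1915, 2476, -3461)):
  c_1 = (4)·(-2080) + (-1)·(-1915) + (-7)·(2476) + (-7)·(-3461) = 490
  c_2 = (7)·(-2080) + (-3)·(-1915) + (-16)·(2476) + (-14)·(-3461) = 23
  c_3 = (19)·(-2080) + (-7)·(-1915) + (-41)·(2476) + (-37)·(-3461) = 426
  c_4 = (18)·(-2080) + (-4)·(-1915) + (-34)·(2476) + (-33)·(-3461) = 249
p = 5; digits c_i = Σ_j d_{ij}·5^j, 0 ≤ d_{ij} < 5:
  c_1 = 490 = 0·5^0 + 3·5^1 + 4·5^2 + 3·5^3
  c_2 = 23 = 3·5^0 + 4·5^1
  c_3 = 426 = 1·5^0 + 0·5^1 + 2·5^2 + 3·5^3
  c_4 = 249 = 4·5^0 + 4·5^1 + 4·5^2 + 1·5^3
p-restricted factor λ_0 = (0, 3, 1, 4)
p-restricted factor λ_1 = (3, 4, 0, 4)
p-restricted factor λ_2 = (4, 0, 2, 4)
p-restricted factor λ_3 = (3, 0, 3, 1)

((0, 3, 1, 4), (3, 4, 0, 4), (4, 0, 2, 4), (3, 0, 3, 1))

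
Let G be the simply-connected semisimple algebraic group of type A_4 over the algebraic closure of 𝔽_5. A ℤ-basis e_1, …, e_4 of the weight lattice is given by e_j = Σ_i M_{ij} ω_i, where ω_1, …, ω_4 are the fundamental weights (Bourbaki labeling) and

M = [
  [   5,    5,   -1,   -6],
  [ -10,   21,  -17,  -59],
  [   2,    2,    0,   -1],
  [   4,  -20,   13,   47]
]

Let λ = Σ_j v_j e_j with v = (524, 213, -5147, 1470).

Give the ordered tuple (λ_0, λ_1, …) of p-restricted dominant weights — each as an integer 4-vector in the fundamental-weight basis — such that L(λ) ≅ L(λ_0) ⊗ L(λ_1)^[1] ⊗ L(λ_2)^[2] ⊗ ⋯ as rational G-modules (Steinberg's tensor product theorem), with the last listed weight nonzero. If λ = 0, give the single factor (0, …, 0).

((2, 2, 4, 0), (2, 0, 0, 3))

Change of basis e → ω: c = M·v where v = (524, 213, -5147, 1470):
  c_1 = (5)·(524) + (5)·(213) + (-1)·(-5147) + (-6)·(1470) = 12
  c_2 = (-10)·(524) + (21)·(213) + (-17)·(-5147) + (-59)·(1470) = 2
  c_3 = (2)·(524) + (2)·(213) + (0)·(-5147) + (-1)·(1470) = 4
  c_4 = (4)·(524) + (-20)·(213) + (13)·(-5147) + (47)·(1470) = 15
Base-5 expansion of each c_i:
  c_1 = 12 = 2·5^0 + 2·5^1
  c_2 = 2 = 2·5^0
  c_3 = 4 = 4·5^0
  c_4 = 15 = 0·5^0 + 3·5^1
p-restricted factor λ_0 = (2, 2, 4, 0)
p-restricted factor λ_1 = (2, 0, 0, 3)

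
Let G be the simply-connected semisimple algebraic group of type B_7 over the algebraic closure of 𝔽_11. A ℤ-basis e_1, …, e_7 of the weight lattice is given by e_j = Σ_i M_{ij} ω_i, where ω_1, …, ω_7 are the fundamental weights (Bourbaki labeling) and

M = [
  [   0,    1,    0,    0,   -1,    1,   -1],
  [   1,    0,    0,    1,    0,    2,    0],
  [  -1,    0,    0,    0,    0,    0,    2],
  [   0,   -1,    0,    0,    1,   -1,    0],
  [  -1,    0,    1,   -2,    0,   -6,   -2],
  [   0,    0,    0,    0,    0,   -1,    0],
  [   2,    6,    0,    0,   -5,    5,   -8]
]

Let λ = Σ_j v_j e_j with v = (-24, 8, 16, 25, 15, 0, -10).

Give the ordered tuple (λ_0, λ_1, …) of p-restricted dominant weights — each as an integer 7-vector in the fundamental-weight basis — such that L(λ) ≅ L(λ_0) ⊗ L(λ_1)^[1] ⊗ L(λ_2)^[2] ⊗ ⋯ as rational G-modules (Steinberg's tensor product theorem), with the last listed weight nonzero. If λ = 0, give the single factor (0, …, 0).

Compute c_i = Σ_j M_{ij} v_j with v = (-24, 8, 16, 25, 15, 0, -10):
  c_1 = (0)·(-24) + 1·8 + 0·16 + 0·25 + (-1)·(15) + 1·0 + (-1)·(-10) = 3
  c_2 = (1)·(-24) + 0·8 + 0·16 + 1·25 + 0·15 + 2·0 + (0)·(-10) = 1
  c_3 = (-1)·(-24) + 0·8 + 0·16 + 0·25 + 0·15 + 0·0 + (2)·(-10) = 4
  c_4 = (0)·(-24) + (-1)·(8) + 0·16 + 0·25 + 1·15 + (-1)·(0) + (0)·(-10) = 7
  c_5 = (-1)·(-24) + 0·8 + 1·16 + (-2)·(25) + 0·15 + (-6)·(0) + (-2)·(-10) = 10
  c_6 = (0)·(-24) + 0·8 + 0·16 + 0·25 + 0·15 + (-1)·(0) + (0)·(-10) = 0
  c_7 = (2)·(-24) + 6·8 + 0·16 + 0·25 + (-5)·(15) + 5·0 + (-8)·(-10) = 5
Base-11 expansion of each c_i:
  c_1 = 3 = 3·11^0
  c_2 = 1 = 1·11^0
  c_3 = 4 = 4·11^0
  c_4 = 7 = 7·11^0
  c_5 = 10 = 10·11^0
  c_6 = 0
  c_7 = 5 = 5·11^0
λ_0 = (3, 1, 4, 7, 10, 0, 5)

((3, 1, 4, 7, 10, 0, 5),)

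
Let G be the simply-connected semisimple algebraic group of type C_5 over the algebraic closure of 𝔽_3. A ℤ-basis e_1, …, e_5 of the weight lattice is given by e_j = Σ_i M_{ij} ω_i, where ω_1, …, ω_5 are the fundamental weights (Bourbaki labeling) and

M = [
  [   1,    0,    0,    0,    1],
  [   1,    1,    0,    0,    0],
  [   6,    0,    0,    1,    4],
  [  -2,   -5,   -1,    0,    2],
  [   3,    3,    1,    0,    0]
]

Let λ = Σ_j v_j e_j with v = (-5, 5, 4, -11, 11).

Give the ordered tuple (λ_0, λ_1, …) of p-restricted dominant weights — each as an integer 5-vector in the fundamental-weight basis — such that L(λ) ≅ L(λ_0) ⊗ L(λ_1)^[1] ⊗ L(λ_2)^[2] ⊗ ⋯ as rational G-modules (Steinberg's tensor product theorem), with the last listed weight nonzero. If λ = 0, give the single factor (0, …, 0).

ω-coordinates c = M·v, v = (-5, 5, 4, -11, 11):
  c_1 = 1*-5 + 0*5 + 0*4 + 0*-11 + 1*11 = 6
  c_2 = 1*-5 + 1*5 + 0*4 + 0*-11 + 0*11 = 0
  c_3 = 6*-5 + 0*5 + 0*4 + 1*-11 + 4*11 = 3
  c_4 = -2*-5 + -5*5 + -1*4 + 0*-11 + 2*11 = 3
  c_5 = 3*-5 + 3*5 + 1*4 + 0*-11 + 0*11 = 4
Writing each c_i in base p = 3:
  c_1 = 6 = 0·3^0 + 2·3^1
  c_2 = 0
  c_3 = 3 = 0·3^0 + 1·3^1
  c_4 = 3 = 0·3^0 + 1·3^1
  c_5 = 4 = 1·3^0 + 1·3^1
λ_0 = (0, 0, 0, 0, 1)
λ_1 = (2, 0, 1, 1, 1)

((0, 0, 0, 0, 1), (2, 0, 1, 1, 1))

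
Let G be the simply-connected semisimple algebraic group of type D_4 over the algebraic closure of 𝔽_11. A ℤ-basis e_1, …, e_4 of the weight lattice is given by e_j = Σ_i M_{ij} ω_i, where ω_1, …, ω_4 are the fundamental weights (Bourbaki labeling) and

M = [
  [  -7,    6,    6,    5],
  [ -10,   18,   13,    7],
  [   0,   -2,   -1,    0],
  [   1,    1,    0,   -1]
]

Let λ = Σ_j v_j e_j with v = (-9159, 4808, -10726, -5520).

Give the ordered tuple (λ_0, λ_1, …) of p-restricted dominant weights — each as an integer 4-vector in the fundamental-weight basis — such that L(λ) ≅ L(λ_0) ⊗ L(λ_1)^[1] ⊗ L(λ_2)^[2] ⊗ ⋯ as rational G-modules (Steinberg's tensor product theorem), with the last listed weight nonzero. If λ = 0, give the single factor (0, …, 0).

((4, 1, 10, 3), (3, 5, 1, 7), (8, 0, 9, 9))

In the fundamental-weight basis, λ has coordinates c = M·v (v = (-9159, 4808, -10726, -5520)):
  c_1 = (-7)·(-9159) + (6)·(4808) + (6)·(-10726) + (5)·(-5520) = 1005
  c_2 = (-10)·(-9159) + (18)·(4808) + (13)·(-10726) + (7)·(-5520) = 56
  c_3 = (0)·(-9159) + (-2)·(4808) + (-1)·(-10726) + (0)·(-5520) = 1110
  c_4 = (1)·(-9159) + (1)·(4808) + (0)·(-10726) + (-1)·(-5520) = 1169
Writing each c_i in base p = 11:
  c_1 = 1005 = 4·11^0 + 3·11^1 + 8·11^2
  c_2 = 56 = 1·11^0 + 5·11^1
  c_3 = 1110 = 10·11^0 + 1·11^1 + 9·11^2
  c_4 = 1169 = 3·11^0 + 7·11^1 + 9·11^2
p-restricted factor λ_0 = (4, 1, 10, 3)
p-restricted factor λ_1 = (3, 5, 1, 7)
p-restricted factor λ_2 = (8, 0, 9, 9)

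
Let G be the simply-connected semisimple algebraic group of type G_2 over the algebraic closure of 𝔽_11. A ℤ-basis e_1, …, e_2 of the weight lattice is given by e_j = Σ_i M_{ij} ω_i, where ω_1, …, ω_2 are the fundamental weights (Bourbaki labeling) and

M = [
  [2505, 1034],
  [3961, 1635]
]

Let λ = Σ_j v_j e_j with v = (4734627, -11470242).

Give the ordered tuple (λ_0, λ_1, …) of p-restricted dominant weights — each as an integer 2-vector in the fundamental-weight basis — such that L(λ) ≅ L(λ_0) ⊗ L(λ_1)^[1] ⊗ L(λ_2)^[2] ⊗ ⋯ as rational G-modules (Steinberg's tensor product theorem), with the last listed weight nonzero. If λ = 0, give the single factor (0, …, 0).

((1, 8), (0, 1), (9, 10), (7, 8))

Converting to the ω-basis (c_i = row i of M dotted with v = (4734627, -11470242)):
  c_1 = 2505*4734627 + 1034*-11470242 = 10407
  c_2 = 3961*4734627 + 1635*-11470242 = 11877
Writing each c_i in base p = 11:
  c_1 = 10407 = 1·11^0 + 0·11^1 + 9·11^2 + 7·11^3
  c_2 = 11877 = 8·11^0 + 1·11^1 + 10·11^2 + 8·11^3
Factor λ_0 = (1, 8)
Factor λ_1 = (0, 1)
Factor λ_2 = (9, 10)
Factor λ_3 = (7, 8)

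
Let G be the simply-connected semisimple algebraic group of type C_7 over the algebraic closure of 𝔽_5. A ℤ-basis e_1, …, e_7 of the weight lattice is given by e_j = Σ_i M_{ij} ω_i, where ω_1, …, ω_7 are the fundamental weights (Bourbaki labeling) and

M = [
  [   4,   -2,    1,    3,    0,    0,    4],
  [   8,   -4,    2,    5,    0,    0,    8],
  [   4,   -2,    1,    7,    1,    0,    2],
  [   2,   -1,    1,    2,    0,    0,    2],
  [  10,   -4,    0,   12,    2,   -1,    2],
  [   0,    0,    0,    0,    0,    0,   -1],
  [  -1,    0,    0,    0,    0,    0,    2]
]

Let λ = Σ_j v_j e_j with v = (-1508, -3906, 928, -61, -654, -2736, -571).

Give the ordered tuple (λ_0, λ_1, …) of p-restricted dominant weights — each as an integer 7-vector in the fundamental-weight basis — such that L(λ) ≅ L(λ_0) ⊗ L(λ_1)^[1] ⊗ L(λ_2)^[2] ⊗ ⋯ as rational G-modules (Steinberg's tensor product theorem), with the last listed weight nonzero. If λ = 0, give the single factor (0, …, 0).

((1, 3, 0, 4, 3, 1, 1), (3, 3, 2, 0, 4, 4, 3), (4, 1, 4, 2, 3, 2, 4), (1, 4, 3, 4, 0, 4, 2))

Converting to the ω-basis (c_i = row i of M dotted with v = (-1508, -3906, 928, -61, -654, -2736, -571)):
  c_1 = (4)·(-1508) + (-2)·(-3906) + 1·928 + (3)·(-61) + (0)·(-654) + (0)·(-2736) + (4)·(-571) = 241
  c_2 = (8)·(-1508) + (-4)·(-3906) + 2·928 + (5)·(-61) + (0)·(-654) + (0)·(-2736) + (8)·(-571) = 543
  c_3 = (4)·(-1508) + (-2)·(-3906) + 1·928 + (7)·(-61) + (1)·(-654) + (0)·(-2736) + (2)·(-571) = 485
  c_4 = (2)·(-1508) + (-1)·(-3906) + 1·928 + (2)·(-61) + (0)·(-654) + (0)·(-2736) + (2)·(-571) = 554
  c_5 = (10)·(-1508) + (-4)·(-3906) + 0·928 + (12)·(-61) + (2)·(-654) + (-1)·(-2736) + (2)·(-571) = 98
  c_6 = (0)·(-1508) + (0)·(-3906) + 0·928 + (0)·(-61) + (0)·(-654) + (0)·(-2736) + (-1)·(-571) = 571
  c_7 = (-1)·(-1508) + (0)·(-3906) + 0·928 + (0)·(-61) + (0)·(-654) + (0)·(-2736) + (2)·(-571) = 366
Writing each c_i in base p = 5:
  c_1 = 241 = 1·5^0 + 3·5^1 + 4·5^2 + 1·5^3
  c_2 = 543 = 3·5^0 + 3·5^1 + 1·5^2 + 4·5^3
  c_3 = 485 = 0·5^0 + 2·5^1 + 4·5^2 + 3·5^3
  c_4 = 554 = 4·5^0 + 0·5^1 + 2·5^2 + 4·5^3
  c_5 = 98 = 3·5^0 + 4·5^1 + 3·5^2
  c_6 = 571 = 1·5^0 + 4·5^1 + 2·5^2 + 4·5^3
  c_7 = 366 = 1·5^0 + 3·5^1 + 4·5^2 + 2·5^3
λ_0 = (1, 3, 0, 4, 3, 1, 1)
λ_1 = (3, 3, 2, 0, 4, 4, 3)
λ_2 = (4, 1, 4, 2, 3, 2, 4)
λ_3 = (1, 4, 3, 4, 0, 4, 2)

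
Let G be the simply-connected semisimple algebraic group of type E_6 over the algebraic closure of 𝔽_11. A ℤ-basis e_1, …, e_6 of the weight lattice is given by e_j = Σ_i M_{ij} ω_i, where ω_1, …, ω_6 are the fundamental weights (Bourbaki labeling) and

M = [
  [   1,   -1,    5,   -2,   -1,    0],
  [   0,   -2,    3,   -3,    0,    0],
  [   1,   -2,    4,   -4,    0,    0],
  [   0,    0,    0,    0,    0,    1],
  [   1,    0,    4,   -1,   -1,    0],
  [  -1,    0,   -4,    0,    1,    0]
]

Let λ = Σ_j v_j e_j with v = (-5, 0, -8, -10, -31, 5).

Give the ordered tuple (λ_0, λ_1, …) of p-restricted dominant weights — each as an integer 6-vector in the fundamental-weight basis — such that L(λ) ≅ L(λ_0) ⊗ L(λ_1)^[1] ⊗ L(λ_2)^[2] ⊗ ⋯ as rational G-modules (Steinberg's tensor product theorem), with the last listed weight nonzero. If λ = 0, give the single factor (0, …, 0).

((6, 6, 3, 5, 4, 6),)

ω-coordinates c = M·v, v = (-5, 0, -8, -10, -31, 5):
  c_1 = 1*-5 + -1*0 + 5*-8 + -2*-10 + -1*-31 + 0*5 = 6
  c_2 = 0*-5 + -2*0 + 3*-8 + -3*-10 + 0*-31 + 0*5 = 6
  c_3 = 1*-5 + -2*0 + 4*-8 + -4*-10 + 0*-31 + 0*5 = 3
  c_4 = 0*-5 + 0*0 + 0*-8 + 0*-10 + 0*-31 + 1*5 = 5
  c_5 = 1*-5 + 0*0 + 4*-8 + -1*-10 + -1*-31 + 0*5 = 4
  c_6 = -1*-5 + 0*0 + -4*-8 + 0*-10 + 1*-31 + 0*5 = 6
p = 11; digits c_i = Σ_j d_{ij}·11^j, 0 ≤ d_{ij} < 11:
  c_1 = 6 = 6·11^0
  c_2 = 6 = 6·11^0
  c_3 = 3 = 3·11^0
  c_4 = 5 = 5·11^0
  c_5 = 4 = 4·11^0
  c_6 = 6 = 6·11^0
λ_0 = (6, 6, 3, 5, 4, 6)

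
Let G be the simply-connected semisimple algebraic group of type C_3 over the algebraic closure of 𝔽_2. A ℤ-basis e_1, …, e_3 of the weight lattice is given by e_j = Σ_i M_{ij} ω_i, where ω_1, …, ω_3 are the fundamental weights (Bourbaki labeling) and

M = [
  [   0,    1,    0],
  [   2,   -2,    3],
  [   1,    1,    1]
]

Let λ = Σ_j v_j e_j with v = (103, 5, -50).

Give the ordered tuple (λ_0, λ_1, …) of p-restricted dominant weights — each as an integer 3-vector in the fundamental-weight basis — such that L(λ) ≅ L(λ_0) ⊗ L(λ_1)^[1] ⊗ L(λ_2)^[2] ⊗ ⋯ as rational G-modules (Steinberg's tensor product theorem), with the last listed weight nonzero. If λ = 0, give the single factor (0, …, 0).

((1, 0, 0), (0, 1, 1), (1, 1, 0), (0, 1, 1), (0, 0, 1), (0, 1, 1))

ω-coordinates c = M·v, v = (103, 5, -50):
  c_1 = 0*103 + 1*5 + 0*-50 = 5
  c_2 = 2*103 + -2*5 + 3*-50 = 46
  c_3 = 1*103 + 1*5 + 1*-50 = 58
Writing each c_i in base p = 2:
  c_1 = 5 = 1·2^0 + 0·2^1 + 1·2^2
  c_2 = 46 = 0·2^0 + 1·2^1 + 1·2^2 + 1·2^3 + 0·2^4 + 1·2^5
  c_3 = 58 = 0·2^0 + 1·2^1 + 0·2^2 + 1·2^3 + 1·2^4 + 1·2^5
λ_0 = (1, 0, 0)
λ_1 = (0, 1, 1)
λ_2 = (1, 1, 0)
λ_3 = (0, 1, 1)
λ_4 = (0, 0, 1)
λ_5 = (0, 1, 1)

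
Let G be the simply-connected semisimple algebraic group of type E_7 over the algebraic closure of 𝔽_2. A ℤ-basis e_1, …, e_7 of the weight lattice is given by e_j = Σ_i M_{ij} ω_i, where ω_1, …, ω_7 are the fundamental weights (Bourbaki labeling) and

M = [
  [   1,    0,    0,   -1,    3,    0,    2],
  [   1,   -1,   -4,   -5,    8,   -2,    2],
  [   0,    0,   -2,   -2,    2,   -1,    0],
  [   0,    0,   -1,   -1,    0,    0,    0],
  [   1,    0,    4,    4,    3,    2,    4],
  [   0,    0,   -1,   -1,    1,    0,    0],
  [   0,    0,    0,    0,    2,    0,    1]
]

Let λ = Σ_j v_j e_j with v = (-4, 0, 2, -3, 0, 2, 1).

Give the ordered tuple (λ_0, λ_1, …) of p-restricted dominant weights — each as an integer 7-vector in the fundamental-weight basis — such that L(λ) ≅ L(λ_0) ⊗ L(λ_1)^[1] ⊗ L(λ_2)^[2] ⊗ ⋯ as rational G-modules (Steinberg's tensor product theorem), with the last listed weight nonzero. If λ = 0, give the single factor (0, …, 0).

((1, 1, 0, 1, 0, 1, 1),)

ω-coordinates c = M·v, v = (-4, 0, 2, -3, 0, 2, 1):
  c_1 = (1)·(-4) + (0)·(0) + (0)·(2) + (-1)·(-3) + (3)·(0) + (0)·(2) + (2)·(1) = 1
  c_2 = (1)·(-4) + (-1)·(0) + (-4)·(2) + (-5)·(-3) + (8)·(0) + (-2)·(2) + (2)·(1) = 1
  c_3 = (0)·(-4) + (0)·(0) + (-2)·(2) + (-2)·(-3) + (2)·(0) + (-1)·(2) + (0)·(1) = 0
  c_4 = (0)·(-4) + (0)·(0) + (-1)·(2) + (-1)·(-3) + (0)·(0) + (0)·(2) + (0)·(1) = 1
  c_5 = (1)·(-4) + (0)·(0) + (4)·(2) + (4)·(-3) + (3)·(0) + (2)·(2) + (4)·(1) = 0
  c_6 = (0)·(-4) + (0)·(0) + (-1)·(2) + (-1)·(-3) + (1)·(0) + (0)·(2) + (0)·(1) = 1
  c_7 = (0)·(-4) + (0)·(0) + (0)·(2) + (0)·(-3) + (2)·(0) + (0)·(2) + (1)·(1) = 1
Expand coordinatewise in base 2:
  c_1 = 1 = 1·2^0
  c_2 = 1 = 1·2^0
  c_3 = 0
  c_4 = 1 = 1·2^0
  c_5 = 0
  c_6 = 1 = 1·2^0
  c_7 = 1 = 1·2^0
Factor λ_0 = (1, 1, 0, 1, 0, 1, 1)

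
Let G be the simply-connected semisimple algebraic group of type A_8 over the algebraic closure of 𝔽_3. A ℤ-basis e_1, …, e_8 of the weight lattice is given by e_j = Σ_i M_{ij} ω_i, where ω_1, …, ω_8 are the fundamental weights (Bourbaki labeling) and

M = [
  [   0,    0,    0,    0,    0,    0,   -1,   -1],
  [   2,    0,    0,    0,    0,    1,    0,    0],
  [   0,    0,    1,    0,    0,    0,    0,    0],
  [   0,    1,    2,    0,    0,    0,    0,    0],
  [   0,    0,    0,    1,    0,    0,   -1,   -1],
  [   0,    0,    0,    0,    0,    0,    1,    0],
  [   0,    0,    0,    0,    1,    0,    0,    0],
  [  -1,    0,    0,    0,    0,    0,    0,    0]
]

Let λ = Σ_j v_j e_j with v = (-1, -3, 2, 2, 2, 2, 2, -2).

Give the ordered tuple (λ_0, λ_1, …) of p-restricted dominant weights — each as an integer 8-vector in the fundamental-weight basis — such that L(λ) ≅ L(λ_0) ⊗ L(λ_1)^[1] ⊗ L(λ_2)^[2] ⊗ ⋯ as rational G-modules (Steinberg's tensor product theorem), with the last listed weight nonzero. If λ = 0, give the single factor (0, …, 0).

ω-coordinates c = M·v, v = (-1, -3, 2, 2, 2, 2, 2, -2):
  c_1 = (0)·(-1) + (0)·(-3) + (0)·(2) + (0)·(2) + (0)·(2) + (0)·(2) + (-1)·(2) + (-1)·(-2) = 0
  c_2 = (2)·(-1) + (0)·(-3) + (0)·(2) + (0)·(2) + (0)·(2) + (1)·(2) + (0)·(2) + (0)·(-2) = 0
  c_3 = (0)·(-1) + (0)·(-3) + (1)·(2) + (0)·(2) + (0)·(2) + (0)·(2) + (0)·(2) + (0)·(-2) = 2
  c_4 = (0)·(-1) + (1)·(-3) + (2)·(2) + (0)·(2) + (0)·(2) + (0)·(2) + (0)·(2) + (0)·(-2) = 1
  c_5 = (0)·(-1) + (0)·(-3) + (0)·(2) + (1)·(2) + (0)·(2) + (0)·(2) + (-1)·(2) + (-1)·(-2) = 2
  c_6 = (0)·(-1) + (0)·(-3) + (0)·(2) + (0)·(2) + (0)·(2) + (0)·(2) + (1)·(2) + (0)·(-2) = 2
  c_7 = (0)·(-1) + (0)·(-3) + (0)·(2) + (0)·(2) + (1)·(2) + (0)·(2) + (0)·(2) + (0)·(-2) = 2
  c_8 = (-1)·(-1) + (0)·(-3) + (0)·(2) + (0)·(2) + (0)·(2) + (0)·(2) + (0)·(2) + (0)·(-2) = 1
p = 3; digits c_i = Σ_j d_{ij}·3^j, 0 ≤ d_{ij} < 3:
  c_1 = 0
  c_2 = 0
  c_3 = 2 = 2·3^0
  c_4 = 1 = 1·3^0
  c_5 = 2 = 2·3^0
  c_6 = 2 = 2·3^0
  c_7 = 2 = 2·3^0
  c_8 = 1 = 1·3^0
λ_0 = (0, 0, 2, 1, 2, 2, 2, 1)

((0, 0, 2, 1, 2, 2, 2, 1),)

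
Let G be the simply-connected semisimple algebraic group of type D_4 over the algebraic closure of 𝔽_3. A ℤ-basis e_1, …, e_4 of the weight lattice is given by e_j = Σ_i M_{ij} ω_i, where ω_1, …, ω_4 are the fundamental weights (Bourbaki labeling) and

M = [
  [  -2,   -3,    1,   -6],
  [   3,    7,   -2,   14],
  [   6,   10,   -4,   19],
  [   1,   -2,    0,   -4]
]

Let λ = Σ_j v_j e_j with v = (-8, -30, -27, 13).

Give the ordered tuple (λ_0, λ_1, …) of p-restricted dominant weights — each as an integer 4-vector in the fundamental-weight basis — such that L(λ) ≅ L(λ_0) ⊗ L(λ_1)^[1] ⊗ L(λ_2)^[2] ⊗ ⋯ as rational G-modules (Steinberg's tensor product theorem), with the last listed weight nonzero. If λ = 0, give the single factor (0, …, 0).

In the fundamental-weight basis, λ has coordinates c = M·v (v = (-8, -30, -27, 13)):
  c_1 = -2*-8 + -3*-30 + 1*-27 + -6*13 = 1
  c_2 = 3*-8 + 7*-30 + -2*-27 + 14*13 = 2
  c_3 = 6*-8 + 10*-30 + -4*-27 + 19*13 = 7
  c_4 = 1*-8 + -2*-30 + 0*-27 + -4*13 = 0
Writing each c_i in base p = 3:
  c_1 = 1 = 1·3^0
  c_2 = 2 = 2·3^0
  c_3 = 7 = 1·3^0 + 2·3^1
  c_4 = 0
λ_0 = (1, 2, 1, 0)
λ_1 = (0, 0, 2, 0)

((1, 2, 1, 0), (0, 0, 2, 0))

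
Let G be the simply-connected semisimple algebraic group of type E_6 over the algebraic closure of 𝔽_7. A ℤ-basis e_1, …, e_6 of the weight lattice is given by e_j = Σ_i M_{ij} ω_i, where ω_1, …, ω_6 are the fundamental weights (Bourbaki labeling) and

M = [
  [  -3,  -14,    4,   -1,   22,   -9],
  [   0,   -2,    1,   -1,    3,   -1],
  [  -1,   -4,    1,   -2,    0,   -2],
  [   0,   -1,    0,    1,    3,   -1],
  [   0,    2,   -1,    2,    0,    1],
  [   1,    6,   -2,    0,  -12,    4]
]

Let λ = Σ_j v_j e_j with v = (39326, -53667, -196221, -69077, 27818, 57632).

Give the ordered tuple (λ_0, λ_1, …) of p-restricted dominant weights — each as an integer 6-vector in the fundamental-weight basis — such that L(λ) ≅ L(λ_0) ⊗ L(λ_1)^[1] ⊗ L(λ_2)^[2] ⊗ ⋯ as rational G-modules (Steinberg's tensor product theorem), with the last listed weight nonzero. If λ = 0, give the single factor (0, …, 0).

((4, 6, 2, 3, 0, 3), (4, 4, 0, 3, 5, 1), (4, 3, 6, 2, 2, 6), (3, 3, 5, 2, 3, 4), (4, 2, 0, 4, 3, 2))

Change of basis e → ω: c = M·v where v = (39326, -53667, -196221, -69077, 27818, 57632):
  c_1 = -3*39326 + -14*-53667 + 4*-196221 + -1*-69077 + 22*27818 + -9*57632 = 10861
  c_2 = 0*39326 + -2*-53667 + 1*-196221 + -1*-69077 + 3*27818 + -1*57632 = 6012
  c_3 = -1*39326 + -4*-53667 + 1*-196221 + -2*-69077 + 0*27818 + -2*57632 = 2011
  c_4 = 0*39326 + -1*-53667 + 0*-196221 + 1*-69077 + 3*27818 + -1*57632 = 10412
  c_5 = 0*39326 + 2*-53667 + -1*-196221 + 2*-69077 + 0*27818 + 1*57632 = 8365
  c_6 = 1*39326 + 6*-53667 + -2*-196221 + 0*-69077 + -12*27818 + 4*57632 = 6478
Writing each c_i in base p = 7:
  c_1 = 10861 = 4·7^0 + 4·7^1 + 4·7^2 + 3·7^3 + 4·7^4
  c_2 = 6012 = 6·7^0 + 4·7^1 + 3·7^2 + 3·7^3 + 2·7^4
  c_3 = 2011 = 2·7^0 + 0·7^1 + 6·7^2 + 5·7^3
  c_4 = 10412 = 3·7^0 + 3·7^1 + 2·7^2 + 2·7^3 + 4·7^4
  c_5 = 8365 = 0·7^0 + 5·7^1 + 2·7^2 + 3·7^3 + 3·7^4
  c_6 = 6478 = 3·7^0 + 1·7^1 + 6·7^2 + 4·7^3 + 2·7^4
p-restricted factor λ_0 = (4, 6, 2, 3, 0, 3)
p-restricted factor λ_1 = (4, 4, 0, 3, 5, 1)
p-restricted factor λ_2 = (4, 3, 6, 2, 2, 6)
p-restricted factor λ_3 = (3, 3, 5, 2, 3, 4)
p-restricted factor λ_4 = (4, 2, 0, 4, 3, 2)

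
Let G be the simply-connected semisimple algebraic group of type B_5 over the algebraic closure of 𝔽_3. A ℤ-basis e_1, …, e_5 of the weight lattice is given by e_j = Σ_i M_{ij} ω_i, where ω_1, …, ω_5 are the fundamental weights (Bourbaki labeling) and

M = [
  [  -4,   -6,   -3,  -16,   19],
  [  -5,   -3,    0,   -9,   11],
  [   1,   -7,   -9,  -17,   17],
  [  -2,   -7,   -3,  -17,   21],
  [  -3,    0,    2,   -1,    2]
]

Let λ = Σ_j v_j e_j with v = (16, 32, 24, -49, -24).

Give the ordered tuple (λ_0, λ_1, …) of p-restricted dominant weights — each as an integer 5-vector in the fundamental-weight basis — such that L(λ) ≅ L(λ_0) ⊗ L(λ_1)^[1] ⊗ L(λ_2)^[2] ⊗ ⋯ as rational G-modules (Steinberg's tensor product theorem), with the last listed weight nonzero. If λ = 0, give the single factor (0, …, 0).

Change of basis e → ω: c = M·v where v = (16, 32, 24, -49, -24):
  c_1 = (-4)·(16) + (-6)·(32) + (-3)·(24) + (-16)·(-49) + (19)·(-24) = 0
  c_2 = (-5)·(16) + (-3)·(32) + (0)·(24) + (-9)·(-49) + (11)·(-24) = 1
  c_3 = (1)·(16) + (-7)·(32) + (-9)·(24) + (-17)·(-49) + (17)·(-24) = 1
  c_4 = (-2)·(16) + (-7)·(32) + (-3)·(24) + (-17)·(-49) + (21)·(-24) = 1
  c_5 = (-3)·(16) + (0)·(32) + (2)·(24) + (-1)·(-49) + (2)·(-24) = 1
Writing each c_i in base p = 3:
  c_1 = 0
  c_2 = 1 = 1·3^0
  c_3 = 1 = 1·3^0
  c_4 = 1 = 1·3^0
  c_5 = 1 = 1·3^0
p-restricted factor λ_0 = (0, 1, 1, 1, 1)

((0, 1, 1, 1, 1),)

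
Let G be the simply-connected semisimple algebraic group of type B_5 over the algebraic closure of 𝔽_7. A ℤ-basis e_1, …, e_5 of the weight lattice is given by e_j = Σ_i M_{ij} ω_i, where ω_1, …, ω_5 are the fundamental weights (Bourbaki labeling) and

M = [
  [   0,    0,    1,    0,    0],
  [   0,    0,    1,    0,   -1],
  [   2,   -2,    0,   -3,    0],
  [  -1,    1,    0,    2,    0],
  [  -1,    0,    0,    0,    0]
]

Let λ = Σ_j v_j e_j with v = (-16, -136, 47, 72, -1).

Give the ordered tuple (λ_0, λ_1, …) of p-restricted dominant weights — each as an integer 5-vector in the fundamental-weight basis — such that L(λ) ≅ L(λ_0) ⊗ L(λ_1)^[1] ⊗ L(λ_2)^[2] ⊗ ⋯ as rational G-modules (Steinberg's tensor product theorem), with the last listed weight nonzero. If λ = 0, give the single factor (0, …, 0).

((5, 6, 3, 3, 2), (6, 6, 3, 3, 2))

Compute c_i = Σ_j M_{ij} v_j with v = (-16, -136, 47, 72, -1):
  c_1 = (0)·(-16) + (0)·(-136) + 1·47 + 0·72 + (0)·(-1) = 47
  c_2 = (0)·(-16) + (0)·(-136) + 1·47 + 0·72 + (-1)·(-1) = 48
  c_3 = (2)·(-16) + (-2)·(-136) + 0·47 + (-3)·(72) + (0)·(-1) = 24
  c_4 = (-1)·(-16) + (1)·(-136) + 0·47 + 2·72 + (0)·(-1) = 24
  c_5 = (-1)·(-16) + (0)·(-136) + 0·47 + 0·72 + (0)·(-1) = 16
Writing each c_i in base p = 7:
  c_1 = 47 = 5·7^0 + 6·7^1
  c_2 = 48 = 6·7^0 + 6·7^1
  c_3 = 24 = 3·7^0 + 3·7^1
  c_4 = 24 = 3·7^0 + 3·7^1
  c_5 = 16 = 2·7^0 + 2·7^1
p-restricted factor λ_0 = (5, 6, 3, 3, 2)
p-restricted factor λ_1 = (6, 6, 3, 3, 2)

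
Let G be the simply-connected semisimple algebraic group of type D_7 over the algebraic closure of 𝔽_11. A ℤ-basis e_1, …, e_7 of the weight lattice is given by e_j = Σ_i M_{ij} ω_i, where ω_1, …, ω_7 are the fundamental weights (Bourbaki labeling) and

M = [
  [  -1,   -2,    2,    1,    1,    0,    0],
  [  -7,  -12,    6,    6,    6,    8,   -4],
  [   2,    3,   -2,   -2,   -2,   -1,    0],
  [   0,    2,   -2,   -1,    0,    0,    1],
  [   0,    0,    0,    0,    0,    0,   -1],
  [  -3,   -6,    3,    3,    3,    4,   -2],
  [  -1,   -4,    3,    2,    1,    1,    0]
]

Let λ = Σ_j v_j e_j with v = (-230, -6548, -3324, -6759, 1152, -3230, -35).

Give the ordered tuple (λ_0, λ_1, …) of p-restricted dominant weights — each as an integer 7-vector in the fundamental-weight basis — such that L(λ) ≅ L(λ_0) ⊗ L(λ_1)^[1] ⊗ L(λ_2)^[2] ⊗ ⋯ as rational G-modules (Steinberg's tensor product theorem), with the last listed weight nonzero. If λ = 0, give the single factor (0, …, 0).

((4, 9, 9, 1, 2, 5, 7), (9, 4, 1, 3, 3, 8, 0), (8, 7, 8, 2, 0, 2, 7))

In the fundamental-weight basis, λ has coordinates c = M·v (v = (-230, -6548, -3324, -6759, 1152, -3230, -35)):
  c_1 = -1*-230 + -2*-6548 + 2*-3324 + 1*-6759 + 1*1152 + 0*-3230 + 0*-35 = 1071
  c_2 = -7*-230 + -12*-6548 + 6*-3324 + 6*-6759 + 6*1152 + 8*-3230 + -4*-35 = 900
  c_3 = 2*-230 + 3*-6548 + -2*-3324 + -2*-6759 + -2*1152 + -1*-3230 + 0*-35 = 988
  c_4 = 0*-230 + 2*-6548 + -2*-3324 + -1*-6759 + 0*1152 + 0*-3230 + 1*-35 = 276
  c_5 = 0*-230 + 0*-6548 + 0*-3324 + 0*-6759 + 0*1152 + 0*-3230 + -1*-35 = 35
  c_6 = -3*-230 + -6*-6548 + 3*-3324 + 3*-6759 + 3*1152 + 4*-3230 + -2*-35 = 335
  c_7 = -1*-230 + -4*-6548 + 3*-3324 + 2*-6759 + 1*1152 + 1*-3230 + 0*-35 = 854
Writing each c_i in base p = 11:
  c_1 = 1071 = 4·11^0 + 9·11^1 + 8·11^2
  c_2 = 900 = 9·11^0 + 4·11^1 + 7·11^2
  c_3 = 988 = 9·11^0 + 1·11^1 + 8·11^2
  c_4 = 276 = 1·11^0 + 3·11^1 + 2·11^2
  c_5 = 35 = 2·11^0 + 3·11^1
  c_6 = 335 = 5·11^0 + 8·11^1 + 2·11^2
  c_7 = 854 = 7·11^0 + 0·11^1 + 7·11^2
λ_0 = (4, 9, 9, 1, 2, 5, 7)
λ_1 = (9, 4, 1, 3, 3, 8, 0)
λ_2 = (8, 7, 8, 2, 0, 2, 7)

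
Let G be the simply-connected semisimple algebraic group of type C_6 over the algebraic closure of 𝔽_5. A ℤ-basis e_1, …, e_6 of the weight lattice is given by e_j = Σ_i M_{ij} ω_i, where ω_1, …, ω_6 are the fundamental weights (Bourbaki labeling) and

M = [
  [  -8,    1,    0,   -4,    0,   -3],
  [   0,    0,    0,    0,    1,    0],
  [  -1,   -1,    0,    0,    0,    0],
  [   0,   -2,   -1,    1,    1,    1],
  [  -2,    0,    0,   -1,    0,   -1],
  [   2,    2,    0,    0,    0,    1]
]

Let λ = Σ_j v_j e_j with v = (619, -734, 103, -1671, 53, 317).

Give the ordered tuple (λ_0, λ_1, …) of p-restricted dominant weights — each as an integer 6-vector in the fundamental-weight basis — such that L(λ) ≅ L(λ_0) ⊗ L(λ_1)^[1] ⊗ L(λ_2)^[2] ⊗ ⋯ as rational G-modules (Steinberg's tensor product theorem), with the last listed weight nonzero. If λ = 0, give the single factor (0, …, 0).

((2, 3, 0, 4, 1, 2), (4, 0, 3, 2, 3, 2), (1, 2, 4, 2, 4, 3))

In the fundamental-weight basis, λ has coordinates c = M·v (v = (619, -734, 103, -1671, 53, 317)):
  c_1 = -8*619 + 1*-734 + 0*103 + -4*-1671 + 0*53 + -3*317 = 47
  c_2 = 0*619 + 0*-734 + 0*103 + 0*-1671 + 1*53 + 0*317 = 53
  c_3 = -1*619 + -1*-734 + 0*103 + 0*-1671 + 0*53 + 0*317 = 115
  c_4 = 0*619 + -2*-734 + -1*103 + 1*-1671 + 1*53 + 1*317 = 64
  c_5 = -2*619 + 0*-734 + 0*103 + -1*-1671 + 0*53 + -1*317 = 116
  c_6 = 2*619 + 2*-734 + 0*103 + 0*-1671 + 0*53 + 1*317 = 87
p = 5; digits c_i = Σ_j d_{ij}·5^j, 0 ≤ d_{ij} < 5:
  c_1 = 47 = 2·5^0 + 4·5^1 + 1·5^2
  c_2 = 53 = 3·5^0 + 0·5^1 + 2·5^2
  c_3 = 115 = 0·5^0 + 3·5^1 + 4·5^2
  c_4 = 64 = 4·5^0 + 2·5^1 + 2·5^2
  c_5 = 116 = 1·5^0 + 3·5^1 + 4·5^2
  c_6 = 87 = 2·5^0 + 2·5^1 + 3·5^2
p-restricted factor λ_0 = (2, 3, 0, 4, 1, 2)
p-restricted factor λ_1 = (4, 0, 3, 2, 3, 2)
p-restricted factor λ_2 = (1, 2, 4, 2, 4, 3)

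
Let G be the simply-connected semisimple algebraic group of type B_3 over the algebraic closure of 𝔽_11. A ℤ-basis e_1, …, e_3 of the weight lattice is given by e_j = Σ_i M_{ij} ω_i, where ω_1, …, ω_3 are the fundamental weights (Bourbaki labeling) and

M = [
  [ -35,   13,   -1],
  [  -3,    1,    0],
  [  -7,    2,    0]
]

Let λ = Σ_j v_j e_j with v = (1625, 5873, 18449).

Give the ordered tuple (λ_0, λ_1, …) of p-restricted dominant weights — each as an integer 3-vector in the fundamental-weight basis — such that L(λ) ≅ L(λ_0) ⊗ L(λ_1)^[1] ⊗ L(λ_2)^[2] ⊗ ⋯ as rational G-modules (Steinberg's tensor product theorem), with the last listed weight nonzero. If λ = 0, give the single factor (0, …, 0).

Change of basis e → ω: c = M·v where v = (1625, 5873, 18449):
  c_1 = (-35)·(1625) + (13)·(5873) + (-1)·(18449) = 1025
  c_2 = (-3)·(1625) + (1)·(5873) + (0)·(18449) = 998
  c_3 = (-7)·(1625) + (2)·(5873) + (0)·(18449) = 371
Base-11 expansion of each c_i:
  c_1 = 1025 = 2·11^0 + 5·11^1 + 8·11^2
  c_2 = 998 = 8·11^0 + 2·11^1 + 8·11^2
  c_3 = 371 = 8·11^0 + 0·11^1 + 3·11^2
λ_0 = (2, 8, 8)
λ_1 = (5, 2, 0)
λ_2 = (8, 8, 3)

((2, 8, 8), (5, 2, 0), (8, 8, 3))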